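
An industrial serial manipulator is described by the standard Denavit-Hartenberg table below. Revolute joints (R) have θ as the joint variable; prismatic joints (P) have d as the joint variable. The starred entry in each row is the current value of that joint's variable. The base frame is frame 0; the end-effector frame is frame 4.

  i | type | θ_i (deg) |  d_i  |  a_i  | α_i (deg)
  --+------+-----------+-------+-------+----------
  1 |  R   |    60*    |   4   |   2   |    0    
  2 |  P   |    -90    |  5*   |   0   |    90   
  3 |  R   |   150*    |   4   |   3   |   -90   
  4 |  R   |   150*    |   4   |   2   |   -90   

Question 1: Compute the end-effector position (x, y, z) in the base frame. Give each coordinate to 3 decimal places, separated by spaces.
-3.183 0.683 6.170

after link 1: o_1 = (1.0000, 1.7321, 4.0000)
after link 2: o_2 = (1.0000, 1.7321, 9.0000)
after link 3: o_3 = (-3.2500, -0.4330, 10.5000)
after link 4: o_4 = (-3.1830, 0.6830, 6.1699)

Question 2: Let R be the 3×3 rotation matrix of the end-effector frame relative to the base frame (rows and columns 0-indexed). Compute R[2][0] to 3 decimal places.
End-effector x-axis (col 0 of R) = (0.8995,0.0580,-0.4330)
R[2][0] = -0.4330

-0.433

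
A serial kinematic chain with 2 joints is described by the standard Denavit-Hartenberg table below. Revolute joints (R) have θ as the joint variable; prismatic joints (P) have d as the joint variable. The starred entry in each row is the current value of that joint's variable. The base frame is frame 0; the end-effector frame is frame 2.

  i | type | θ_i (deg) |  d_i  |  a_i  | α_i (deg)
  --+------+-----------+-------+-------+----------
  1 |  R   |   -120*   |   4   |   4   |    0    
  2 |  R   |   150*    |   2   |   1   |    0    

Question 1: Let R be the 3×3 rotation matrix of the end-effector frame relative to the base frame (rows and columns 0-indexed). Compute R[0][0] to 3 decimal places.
0.866

End-effector x-axis (col 0 of R) = (0.8660,0.5000,0.0000)
R[0][0] = 0.8660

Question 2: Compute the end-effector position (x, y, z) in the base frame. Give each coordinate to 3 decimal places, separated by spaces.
after link 1: o_1 = (-2.0000, -3.4641, 4.0000)
after link 2: o_2 = (-1.1340, -2.9641, 6.0000)

-1.134 -2.964 6.000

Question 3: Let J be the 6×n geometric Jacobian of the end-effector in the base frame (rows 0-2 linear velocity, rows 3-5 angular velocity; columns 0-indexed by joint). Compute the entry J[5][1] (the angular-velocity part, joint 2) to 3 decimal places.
axis z_1 = (0.0000,0.0000,1.0000); lever o_n−o_1 = (0.8660,0.5000,2.0000)
cross product → J_v[:, 1] = (-0.5000,0.8660,0.0000)
J_ω[:, 1] = z_1
entry J[5][1] = 1.0000

1.000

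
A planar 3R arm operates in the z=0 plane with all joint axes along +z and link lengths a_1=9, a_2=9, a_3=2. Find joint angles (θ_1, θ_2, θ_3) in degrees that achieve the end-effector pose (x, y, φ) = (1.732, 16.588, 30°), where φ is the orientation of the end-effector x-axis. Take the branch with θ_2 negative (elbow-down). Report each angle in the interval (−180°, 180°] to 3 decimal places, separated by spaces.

wrist centre = target − a_3·(cos φ, sin φ) = (-0.0001, 15.5880)
cos θ_2 = (242.9857−9²−9²)/(2·9·9) = 0.4999; θ_2 = -60.0058° (elbow-down)
β = atan2(15.5880,-0.0001) = 90.0002°; ψ = atan2(-7.7947,13.4992) = -30.0029°
θ_1 = β − ψ = 120.0031°
θ_3 = φ − θ_1 − θ_2 = -29.9973° (wrapped to (-180°,180°])

120.003 -60.006 -29.997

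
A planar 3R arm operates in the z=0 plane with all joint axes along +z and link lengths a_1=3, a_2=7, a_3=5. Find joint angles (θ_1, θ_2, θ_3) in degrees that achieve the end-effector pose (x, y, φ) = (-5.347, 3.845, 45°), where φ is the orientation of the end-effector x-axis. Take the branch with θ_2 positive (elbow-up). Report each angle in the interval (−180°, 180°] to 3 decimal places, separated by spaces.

wrist centre = target − a_3·(cos φ, sin φ) = (-8.8825, 0.3095)
cos θ_2 = (78.9952−3²−7²)/(2·3·7) = 0.4999; θ_2 = 60.0076° (elbow-up)
β = atan2(0.3095,-8.8825) = 178.0046°; ψ = atan2(6.0626,6.4992) = 43.0096°
θ_1 = β − ψ = 134.9950°
θ_3 = φ − θ_1 − θ_2 = -150.0026° (wrapped to (-180°,180°])

134.995 60.008 -150.003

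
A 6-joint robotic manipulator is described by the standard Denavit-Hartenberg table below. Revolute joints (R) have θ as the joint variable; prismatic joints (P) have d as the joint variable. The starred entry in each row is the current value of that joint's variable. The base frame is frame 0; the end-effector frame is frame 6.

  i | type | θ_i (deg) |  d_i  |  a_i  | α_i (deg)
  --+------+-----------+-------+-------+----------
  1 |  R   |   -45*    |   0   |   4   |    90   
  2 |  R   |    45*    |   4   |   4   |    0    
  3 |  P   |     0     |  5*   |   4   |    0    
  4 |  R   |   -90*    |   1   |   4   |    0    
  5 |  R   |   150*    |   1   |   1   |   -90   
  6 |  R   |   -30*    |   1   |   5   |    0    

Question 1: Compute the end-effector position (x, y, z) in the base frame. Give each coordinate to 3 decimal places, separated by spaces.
after link 1: o_1 = (2.8284, -2.8284, 0.0000)
after link 2: o_2 = (2.0000, -7.6569, 2.8284)
after link 3: o_3 = (0.4645, -13.1924, 5.6569)
after link 4: o_4 = (1.7574, -15.8995, 2.8284)
after link 5: o_5 = (0.8672, -16.4236, 3.7944)
after link 6: o_6 = (-2.3760, -16.7159, 7.7181)

-2.376 -16.716 7.718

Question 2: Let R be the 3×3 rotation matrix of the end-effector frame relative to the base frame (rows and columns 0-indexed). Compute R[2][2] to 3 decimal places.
End-effector z-axis (col 2 of R) = (-0.6830,0.6830,-0.2588)
R[2][2] = -0.2588

-0.259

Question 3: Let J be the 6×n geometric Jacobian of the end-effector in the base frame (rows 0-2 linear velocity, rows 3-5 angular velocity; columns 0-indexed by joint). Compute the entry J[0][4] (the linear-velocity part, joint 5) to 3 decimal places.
axis z_4 = (-0.7071,-0.7071,0.0000); lever o_n−o_4 = (-4.1334,-0.8164,4.8897)
cross product → J_v[:, 4] = (-3.4575,3.4575,-2.3455)
J_ω[:, 4] = z_4
entry J[0][4] = -3.4575

-3.458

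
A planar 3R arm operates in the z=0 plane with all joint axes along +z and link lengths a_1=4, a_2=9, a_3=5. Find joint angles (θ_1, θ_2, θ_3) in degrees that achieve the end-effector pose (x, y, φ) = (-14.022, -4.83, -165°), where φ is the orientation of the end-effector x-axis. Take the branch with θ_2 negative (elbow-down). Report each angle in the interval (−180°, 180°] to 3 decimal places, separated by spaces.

wrist centre = target − a_3·(cos φ, sin φ) = (-9.1924, -3.5359)
cos θ_2 = (97.0023−4²−9²)/(2·4·9) = 0.0000; θ_2 = -89.9982° (elbow-down)
β = atan2(-3.5359,-9.1924) = -158.9604°; ψ = atan2(-9.0000,4.0003) = -66.0360°
θ_1 = β − ψ = -92.9245°
θ_3 = φ − θ_1 − θ_2 = 17.9226° (wrapped to (-180°,180°])

-92.924 -89.998 17.923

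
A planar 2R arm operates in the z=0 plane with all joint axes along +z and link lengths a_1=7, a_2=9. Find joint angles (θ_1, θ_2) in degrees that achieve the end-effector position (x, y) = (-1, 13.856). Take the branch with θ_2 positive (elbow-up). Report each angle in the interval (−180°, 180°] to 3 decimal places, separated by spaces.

59.997 60.006

cos θ_2 = (192.9887−7²−9²)/(2·7·9) = 0.4999; θ_2 = 60.0059° (elbow-up)
β = atan2(13.8560,-1.0000) = 94.1279°; ψ = atan2(7.7947,11.4992) = 34.1313°
θ_1 = β − ψ = 59.9967°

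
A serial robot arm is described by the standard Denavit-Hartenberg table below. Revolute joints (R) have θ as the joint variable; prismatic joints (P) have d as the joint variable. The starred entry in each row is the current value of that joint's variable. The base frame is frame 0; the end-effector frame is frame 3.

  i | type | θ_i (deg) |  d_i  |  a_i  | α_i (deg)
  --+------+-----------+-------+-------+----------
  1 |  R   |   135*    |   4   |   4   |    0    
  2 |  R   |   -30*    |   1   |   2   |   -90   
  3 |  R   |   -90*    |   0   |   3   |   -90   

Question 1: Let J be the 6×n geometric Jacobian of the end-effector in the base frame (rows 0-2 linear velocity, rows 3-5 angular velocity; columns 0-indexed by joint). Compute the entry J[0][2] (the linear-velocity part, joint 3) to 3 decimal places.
-0.776

axis z_2 = (-0.9659,-0.2588,0.0000); lever o_n−o_2 = (0.0000,0.0000,3.0000)
cross product → J_v[:, 2] = (-0.7765,2.8978,0.0000)
J_ω[:, 2] = z_2
entry J[0][2] = -0.7765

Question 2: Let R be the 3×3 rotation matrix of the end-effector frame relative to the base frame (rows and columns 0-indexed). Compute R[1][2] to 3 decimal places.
End-effector z-axis (col 2 of R) = (-0.2588,0.9659,-0.0000)
R[1][2] = 0.9659

0.966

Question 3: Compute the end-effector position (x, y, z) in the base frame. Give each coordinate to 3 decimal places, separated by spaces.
after link 1: o_1 = (-2.8284, 2.8284, 4.0000)
after link 2: o_2 = (-3.3461, 4.7603, 5.0000)
after link 3: o_3 = (-3.3461, 4.7603, 8.0000)

-3.346 4.760 8.000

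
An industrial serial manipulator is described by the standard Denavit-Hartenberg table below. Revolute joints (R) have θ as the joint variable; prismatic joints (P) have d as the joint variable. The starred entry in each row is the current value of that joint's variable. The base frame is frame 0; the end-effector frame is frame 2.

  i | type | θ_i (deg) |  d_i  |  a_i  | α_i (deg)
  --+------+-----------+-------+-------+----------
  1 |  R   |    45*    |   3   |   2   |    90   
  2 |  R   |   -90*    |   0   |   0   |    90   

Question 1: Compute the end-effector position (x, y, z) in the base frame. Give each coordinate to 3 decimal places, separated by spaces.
1.414 1.414 3.000

after link 1: o_1 = (1.4142, 1.4142, 3.0000)
after link 2: o_2 = (1.4142, 1.4142, 3.0000)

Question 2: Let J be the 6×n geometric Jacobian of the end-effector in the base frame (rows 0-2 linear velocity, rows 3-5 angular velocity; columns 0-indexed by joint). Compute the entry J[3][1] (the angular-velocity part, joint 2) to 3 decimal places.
0.707

axis z_1 = (0.7071,-0.7071,0.0000); lever o_n−o_1 = (0.0000,0.0000,0.0000)
cross product → J_v[:, 1] = (-0.0000,0.0000,0.0000)
J_ω[:, 1] = z_1
entry J[3][1] = 0.7071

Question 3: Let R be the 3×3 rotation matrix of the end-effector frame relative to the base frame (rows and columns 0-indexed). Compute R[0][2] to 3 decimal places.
-0.707

End-effector z-axis (col 2 of R) = (-0.7071,-0.7071,-0.0000)
R[0][2] = -0.7071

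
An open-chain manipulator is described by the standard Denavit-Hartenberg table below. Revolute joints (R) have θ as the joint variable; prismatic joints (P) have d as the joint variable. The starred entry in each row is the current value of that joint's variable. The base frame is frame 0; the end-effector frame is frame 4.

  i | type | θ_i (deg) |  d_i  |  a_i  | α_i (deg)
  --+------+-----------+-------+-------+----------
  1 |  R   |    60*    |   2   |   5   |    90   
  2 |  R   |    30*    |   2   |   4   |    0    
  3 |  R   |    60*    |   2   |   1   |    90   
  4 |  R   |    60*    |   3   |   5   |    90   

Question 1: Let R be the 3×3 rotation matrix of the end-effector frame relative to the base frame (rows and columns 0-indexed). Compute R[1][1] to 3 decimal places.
0.866

End-effector y-axis (col 1 of R) = (0.5000,0.8660,-0.0000)
R[1][1] = 0.8660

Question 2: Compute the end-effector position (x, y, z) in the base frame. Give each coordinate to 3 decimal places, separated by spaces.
12.946 5.763 7.500

after link 1: o_1 = (2.5000, 4.3301, 2.0000)
after link 2: o_2 = (5.9641, 6.3301, 4.0000)
after link 3: o_3 = (7.6962, 5.3301, 5.0000)
after link 4: o_4 = (12.9462, 5.7631, 7.5000)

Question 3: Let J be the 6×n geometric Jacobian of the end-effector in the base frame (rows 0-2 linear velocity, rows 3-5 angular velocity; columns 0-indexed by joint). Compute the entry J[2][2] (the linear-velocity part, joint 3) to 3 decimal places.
axis z_2 = (0.8660,-0.5000,0.0000); lever o_n−o_2 = (6.9821,-0.5670,3.5000)
cross product → J_v[:, 2] = (-1.7500,-3.0311,3.0000)
J_ω[:, 2] = z_2
entry J[2][2] = 3.0000

3.000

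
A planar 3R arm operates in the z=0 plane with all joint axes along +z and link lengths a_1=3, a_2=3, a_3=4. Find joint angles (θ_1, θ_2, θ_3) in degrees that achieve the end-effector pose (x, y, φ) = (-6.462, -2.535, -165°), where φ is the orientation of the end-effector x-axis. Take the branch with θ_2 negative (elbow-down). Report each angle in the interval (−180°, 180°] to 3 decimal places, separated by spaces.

wrist centre = target − a_3·(cos φ, sin φ) = (-2.5983, -1.4997)
cos θ_2 = (9.0003−3²−3²)/(2·3·3) = -0.5000; θ_2 = -119.9988° (elbow-down)
β = atan2(-1.4997,-2.5983) = -150.0067°; ψ = atan2(-2.5981,1.5001) = -59.9994°
θ_1 = β − ψ = -90.0073°
θ_3 = φ − θ_1 − θ_2 = 45.0061° (wrapped to (-180°,180°])

-90.007 -119.999 45.006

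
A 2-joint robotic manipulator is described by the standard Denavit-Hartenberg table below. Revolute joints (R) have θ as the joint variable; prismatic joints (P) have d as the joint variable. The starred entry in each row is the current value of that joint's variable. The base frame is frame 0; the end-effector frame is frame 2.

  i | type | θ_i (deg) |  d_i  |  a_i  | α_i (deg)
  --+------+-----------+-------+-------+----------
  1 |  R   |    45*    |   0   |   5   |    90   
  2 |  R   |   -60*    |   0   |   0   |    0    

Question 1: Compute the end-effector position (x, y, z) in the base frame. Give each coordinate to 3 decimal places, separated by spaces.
after link 1: o_1 = (3.5355, 3.5355, 0.0000)
after link 2: o_2 = (3.5355, 3.5355, 0.0000)

3.536 3.536 0.000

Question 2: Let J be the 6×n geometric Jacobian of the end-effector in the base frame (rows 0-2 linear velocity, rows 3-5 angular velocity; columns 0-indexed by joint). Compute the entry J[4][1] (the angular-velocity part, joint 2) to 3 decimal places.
-0.707

axis z_1 = (0.7071,-0.7071,0.0000); lever o_n−o_1 = (0.0000,0.0000,0.0000)
cross product → J_v[:, 1] = (-0.0000,0.0000,0.0000)
J_ω[:, 1] = z_1
entry J[4][1] = -0.7071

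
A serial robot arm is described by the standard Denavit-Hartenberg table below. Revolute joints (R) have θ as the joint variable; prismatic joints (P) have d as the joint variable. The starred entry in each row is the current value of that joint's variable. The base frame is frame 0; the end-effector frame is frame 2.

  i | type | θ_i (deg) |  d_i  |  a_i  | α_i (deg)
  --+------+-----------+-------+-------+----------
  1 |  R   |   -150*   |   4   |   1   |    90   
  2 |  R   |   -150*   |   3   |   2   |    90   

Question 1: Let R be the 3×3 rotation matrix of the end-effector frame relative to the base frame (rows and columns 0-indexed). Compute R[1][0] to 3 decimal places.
0.433

End-effector x-axis (col 0 of R) = (0.7500,0.4330,-0.5000)
R[1][0] = 0.4330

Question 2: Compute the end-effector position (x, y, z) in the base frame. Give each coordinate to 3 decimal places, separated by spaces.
after link 1: o_1 = (-0.8660, -0.5000, 4.0000)
after link 2: o_2 = (-0.8660, 2.9641, 3.0000)

-0.866 2.964 3.000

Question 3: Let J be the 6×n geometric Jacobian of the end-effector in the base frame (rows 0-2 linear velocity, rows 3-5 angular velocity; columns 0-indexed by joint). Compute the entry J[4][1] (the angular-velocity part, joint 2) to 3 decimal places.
0.866

axis z_1 = (-0.5000,0.8660,0.0000); lever o_n−o_1 = (0.0000,3.4641,-1.0000)
cross product → J_v[:, 1] = (-0.8660,-0.5000,-1.7321)
J_ω[:, 1] = z_1
entry J[4][1] = 0.8660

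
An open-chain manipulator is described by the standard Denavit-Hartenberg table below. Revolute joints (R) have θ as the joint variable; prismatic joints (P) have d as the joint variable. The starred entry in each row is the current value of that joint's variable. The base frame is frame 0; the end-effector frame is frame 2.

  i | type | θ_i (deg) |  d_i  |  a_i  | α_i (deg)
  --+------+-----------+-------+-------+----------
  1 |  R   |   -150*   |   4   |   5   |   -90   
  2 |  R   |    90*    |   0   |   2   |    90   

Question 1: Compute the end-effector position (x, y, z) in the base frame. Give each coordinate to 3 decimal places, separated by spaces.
after link 1: o_1 = (-4.3301, -2.5000, 4.0000)
after link 2: o_2 = (-4.3301, -2.5000, 2.0000)

-4.330 -2.500 2.000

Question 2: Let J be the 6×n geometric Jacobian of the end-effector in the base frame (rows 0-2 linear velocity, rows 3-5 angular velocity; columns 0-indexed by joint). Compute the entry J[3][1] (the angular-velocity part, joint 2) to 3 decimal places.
axis z_1 = (0.5000,-0.8660,0.0000); lever o_n−o_1 = (0.0000,0.0000,-2.0000)
cross product → J_v[:, 1] = (1.7321,1.0000,0.0000)
J_ω[:, 1] = z_1
entry J[3][1] = 0.5000

0.500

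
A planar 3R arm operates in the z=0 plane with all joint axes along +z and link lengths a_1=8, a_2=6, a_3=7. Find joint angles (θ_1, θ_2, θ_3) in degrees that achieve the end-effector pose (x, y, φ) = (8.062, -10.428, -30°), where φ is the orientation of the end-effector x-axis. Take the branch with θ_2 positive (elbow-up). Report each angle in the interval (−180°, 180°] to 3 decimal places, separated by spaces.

-120.001 120.002 -30.001

wrist centre = target − a_3·(cos φ, sin φ) = (1.9998, -6.9280)
cos θ_2 = (51.9965−8²−6²)/(2·8·6) = -0.5000; θ_2 = 120.0024° (elbow-up)
β = atan2(-6.9280,1.9998) = -73.8988°; ψ = atan2(5.1960,4.9998) = 46.1027°
θ_1 = β − ψ = -120.0015°
θ_3 = φ − θ_1 − θ_2 = -30.0010° (wrapped to (-180°,180°])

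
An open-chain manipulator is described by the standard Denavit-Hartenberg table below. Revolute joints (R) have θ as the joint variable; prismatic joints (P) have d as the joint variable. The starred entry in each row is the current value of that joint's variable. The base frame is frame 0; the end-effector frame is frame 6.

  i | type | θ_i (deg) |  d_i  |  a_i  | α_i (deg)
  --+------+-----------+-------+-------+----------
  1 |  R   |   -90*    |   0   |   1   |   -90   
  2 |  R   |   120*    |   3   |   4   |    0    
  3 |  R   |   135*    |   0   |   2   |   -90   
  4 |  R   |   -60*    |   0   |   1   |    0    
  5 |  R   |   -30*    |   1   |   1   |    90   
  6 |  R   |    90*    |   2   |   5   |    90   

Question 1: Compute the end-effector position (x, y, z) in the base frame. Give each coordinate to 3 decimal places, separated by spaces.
after link 1: o_1 = (0.0000, -1.0000, 0.0000)
after link 2: o_2 = (3.0000, 1.0000, -3.4641)
after link 3: o_3 = (3.0000, 1.5176, -1.5322)
after link 4: o_4 = (3.8660, 1.6470, -1.0493)
after link 5: o_5 = (4.8660, 0.6811, -0.7905)
after link 6: o_6 = (4.8660, -4.6661, -1.4282)

4.866 -4.666 -1.428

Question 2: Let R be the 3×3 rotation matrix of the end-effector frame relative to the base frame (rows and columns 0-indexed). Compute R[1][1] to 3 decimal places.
End-effector y-axis (col 1 of R) = (0.0000,-0.2588,-0.9659)
R[1][1] = -0.2588

-0.259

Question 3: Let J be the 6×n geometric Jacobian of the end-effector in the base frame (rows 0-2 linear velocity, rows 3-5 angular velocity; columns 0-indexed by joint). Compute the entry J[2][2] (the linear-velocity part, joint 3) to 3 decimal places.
-5.666

axis z_2 = (1.0000,0.0000,0.0000); lever o_n−o_2 = (1.8660,-5.6661,2.0359)
cross product → J_v[:, 2] = (0.0000,-2.0359,-5.6661)
J_ω[:, 2] = z_2
entry J[2][2] = -5.6661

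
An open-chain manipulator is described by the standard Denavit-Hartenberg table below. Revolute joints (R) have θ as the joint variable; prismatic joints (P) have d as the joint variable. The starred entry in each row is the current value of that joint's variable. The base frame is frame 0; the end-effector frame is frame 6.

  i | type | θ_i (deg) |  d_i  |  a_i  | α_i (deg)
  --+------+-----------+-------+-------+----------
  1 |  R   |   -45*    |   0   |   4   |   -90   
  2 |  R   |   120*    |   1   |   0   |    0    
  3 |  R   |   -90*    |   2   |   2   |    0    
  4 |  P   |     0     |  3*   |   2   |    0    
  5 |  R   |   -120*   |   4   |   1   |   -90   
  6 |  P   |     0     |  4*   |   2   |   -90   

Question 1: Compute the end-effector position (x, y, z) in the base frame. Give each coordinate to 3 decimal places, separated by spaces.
15.177 -1.035 1.000

after link 1: o_1 = (2.8284, -2.8284, 0.0000)
after link 2: o_2 = (3.5355, -2.1213, 0.0000)
after link 3: o_3 = (6.1745, -1.9319, -1.0000)
after link 4: o_4 = (9.5206, -1.0353, -2.0000)
after link 5: o_5 = (12.3490, 1.7932, -1.0000)
after link 6: o_6 = (15.1774, -1.0353, 1.0000)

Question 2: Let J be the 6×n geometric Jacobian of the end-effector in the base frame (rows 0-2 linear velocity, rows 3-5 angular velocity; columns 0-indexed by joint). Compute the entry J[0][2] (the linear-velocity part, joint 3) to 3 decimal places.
axis z_2 = (0.7071,0.7071,0.0000); lever o_n−o_2 = (11.6419,1.0860,1.0000)
cross product → J_v[:, 2] = (0.7071,-0.7071,-7.4641)
J_ω[:, 2] = z_2
entry J[0][2] = 0.7071

0.707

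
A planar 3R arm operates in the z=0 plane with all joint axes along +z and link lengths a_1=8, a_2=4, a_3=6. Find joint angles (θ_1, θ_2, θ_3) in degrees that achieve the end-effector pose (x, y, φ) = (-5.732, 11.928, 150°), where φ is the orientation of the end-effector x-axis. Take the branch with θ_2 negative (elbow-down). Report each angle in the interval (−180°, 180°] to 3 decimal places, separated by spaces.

120.000 -90.003 120.003

wrist centre = target − a_3·(cos φ, sin φ) = (-0.5358, 8.9280)
cos θ_2 = (79.9963−8²−4²)/(2·8·4) = -0.0001; θ_2 = -90.0033° (elbow-down)
β = atan2(8.9280,-0.5358) = 93.4347°; ψ = atan2(-4.0000,7.9998) = -26.5657°
θ_1 = β − ψ = 120.0004°
θ_3 = φ − θ_1 − θ_2 = 120.0029° (wrapped to (-180°,180°])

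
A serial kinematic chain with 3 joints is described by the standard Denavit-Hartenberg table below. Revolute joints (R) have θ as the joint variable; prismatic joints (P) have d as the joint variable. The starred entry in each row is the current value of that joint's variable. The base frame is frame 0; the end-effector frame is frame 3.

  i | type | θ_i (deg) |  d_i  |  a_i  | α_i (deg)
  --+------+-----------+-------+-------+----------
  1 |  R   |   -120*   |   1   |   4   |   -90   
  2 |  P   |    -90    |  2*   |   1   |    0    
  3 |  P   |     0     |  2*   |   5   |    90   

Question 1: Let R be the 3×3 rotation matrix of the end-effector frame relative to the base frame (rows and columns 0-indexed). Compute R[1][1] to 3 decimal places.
End-effector y-axis (col 1 of R) = (0.8660,-0.5000,0.0000)
R[1][1] = -0.5000

-0.500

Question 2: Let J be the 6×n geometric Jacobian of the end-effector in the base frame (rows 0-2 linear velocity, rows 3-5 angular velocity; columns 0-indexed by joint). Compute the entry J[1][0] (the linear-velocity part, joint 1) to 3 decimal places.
axis z_0 = ẑ; lever o_n−o_0 = (1.4641,-5.4641,7.0000)
cross product → J_v[:, 0] = (5.4641,1.4641,-0.0000)
J_ω[:, 0] = z_0
entry J[1][0] = 1.4641

1.464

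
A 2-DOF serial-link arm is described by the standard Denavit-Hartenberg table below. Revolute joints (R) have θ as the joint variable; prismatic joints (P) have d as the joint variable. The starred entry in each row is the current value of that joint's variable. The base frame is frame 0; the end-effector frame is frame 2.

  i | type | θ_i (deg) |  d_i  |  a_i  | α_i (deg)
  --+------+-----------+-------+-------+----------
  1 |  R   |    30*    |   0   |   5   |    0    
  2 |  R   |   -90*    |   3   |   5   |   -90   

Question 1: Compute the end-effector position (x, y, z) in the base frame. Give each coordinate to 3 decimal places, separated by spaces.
after link 1: o_1 = (4.3301, 2.5000, 0.0000)
after link 2: o_2 = (6.8301, -1.8301, 3.0000)

6.830 -1.830 3.000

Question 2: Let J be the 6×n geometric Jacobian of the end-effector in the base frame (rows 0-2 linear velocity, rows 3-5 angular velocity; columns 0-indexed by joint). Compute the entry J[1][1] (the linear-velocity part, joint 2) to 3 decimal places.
2.500

axis z_1 = (0.0000,0.0000,1.0000); lever o_n−o_1 = (2.5000,-4.3301,3.0000)
cross product → J_v[:, 1] = (4.3301,2.5000,-0.0000)
J_ω[:, 1] = z_1
entry J[1][1] = 2.5000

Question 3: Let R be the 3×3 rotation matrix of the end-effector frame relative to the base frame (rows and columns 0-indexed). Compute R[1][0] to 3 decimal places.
-0.866

End-effector x-axis (col 0 of R) = (0.5000,-0.8660,0.0000)
R[1][0] = -0.8660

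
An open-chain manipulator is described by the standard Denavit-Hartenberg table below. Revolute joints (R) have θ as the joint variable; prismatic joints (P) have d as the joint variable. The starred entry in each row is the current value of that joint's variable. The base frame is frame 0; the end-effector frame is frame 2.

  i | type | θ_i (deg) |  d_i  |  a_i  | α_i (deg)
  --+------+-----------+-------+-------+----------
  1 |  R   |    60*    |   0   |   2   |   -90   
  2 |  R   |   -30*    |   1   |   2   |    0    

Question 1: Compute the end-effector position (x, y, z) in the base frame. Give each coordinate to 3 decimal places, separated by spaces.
after link 1: o_1 = (1.0000, 1.7321, 0.0000)
after link 2: o_2 = (1.0000, 3.7321, 1.0000)

1.000 3.732 1.000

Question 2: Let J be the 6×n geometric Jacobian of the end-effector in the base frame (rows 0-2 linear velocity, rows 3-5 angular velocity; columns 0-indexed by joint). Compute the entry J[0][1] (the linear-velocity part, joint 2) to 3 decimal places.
0.500

axis z_1 = (-0.8660,0.5000,0.0000); lever o_n−o_1 = (0.0000,2.0000,1.0000)
cross product → J_v[:, 1] = (0.5000,0.8660,-1.7321)
J_ω[:, 1] = z_1
entry J[0][1] = 0.5000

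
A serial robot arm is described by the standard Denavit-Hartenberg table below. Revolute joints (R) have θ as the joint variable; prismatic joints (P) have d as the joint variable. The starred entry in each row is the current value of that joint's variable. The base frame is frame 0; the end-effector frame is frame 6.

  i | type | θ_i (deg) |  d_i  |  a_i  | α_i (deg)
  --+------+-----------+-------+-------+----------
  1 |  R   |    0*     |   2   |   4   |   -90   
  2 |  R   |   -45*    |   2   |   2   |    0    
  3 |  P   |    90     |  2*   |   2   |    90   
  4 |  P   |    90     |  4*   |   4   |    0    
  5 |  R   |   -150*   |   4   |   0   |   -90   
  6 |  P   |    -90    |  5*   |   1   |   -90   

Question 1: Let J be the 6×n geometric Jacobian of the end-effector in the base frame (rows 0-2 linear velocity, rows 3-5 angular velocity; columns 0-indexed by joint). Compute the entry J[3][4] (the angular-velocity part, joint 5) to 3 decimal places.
axis z_4 = (0.7071,0.0000,0.7071); lever o_n−o_4 = (6.5974,2.5000,0.4737)
cross product → J_v[:, 4] = (-1.7678,4.3301,1.7678)
J_ω[:, 4] = z_4
entry J[3][4] = 0.7071

0.707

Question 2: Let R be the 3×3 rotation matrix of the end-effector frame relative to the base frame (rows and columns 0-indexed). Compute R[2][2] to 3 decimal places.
End-effector z-axis (col 2 of R) = (0.3536,-0.8660,-0.3536)
R[2][2] = -0.3536

-0.354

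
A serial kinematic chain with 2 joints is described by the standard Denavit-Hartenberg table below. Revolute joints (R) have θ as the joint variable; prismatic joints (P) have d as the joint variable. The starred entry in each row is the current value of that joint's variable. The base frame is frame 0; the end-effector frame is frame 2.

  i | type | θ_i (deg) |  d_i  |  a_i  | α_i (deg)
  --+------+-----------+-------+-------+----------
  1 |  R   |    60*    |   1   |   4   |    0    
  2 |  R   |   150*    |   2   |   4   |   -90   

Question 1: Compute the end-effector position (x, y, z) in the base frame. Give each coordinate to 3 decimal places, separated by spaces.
-1.464 1.464 3.000

after link 1: o_1 = (2.0000, 3.4641, 1.0000)
after link 2: o_2 = (-1.4641, 1.4641, 3.0000)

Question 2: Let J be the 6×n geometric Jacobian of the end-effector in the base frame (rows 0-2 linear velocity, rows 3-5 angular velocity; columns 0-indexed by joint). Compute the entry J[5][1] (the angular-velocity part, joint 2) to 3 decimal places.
1.000

axis z_1 = (0.0000,0.0000,1.0000); lever o_n−o_1 = (-3.4641,-2.0000,2.0000)
cross product → J_v[:, 1] = (2.0000,-3.4641,0.0000)
J_ω[:, 1] = z_1
entry J[5][1] = 1.0000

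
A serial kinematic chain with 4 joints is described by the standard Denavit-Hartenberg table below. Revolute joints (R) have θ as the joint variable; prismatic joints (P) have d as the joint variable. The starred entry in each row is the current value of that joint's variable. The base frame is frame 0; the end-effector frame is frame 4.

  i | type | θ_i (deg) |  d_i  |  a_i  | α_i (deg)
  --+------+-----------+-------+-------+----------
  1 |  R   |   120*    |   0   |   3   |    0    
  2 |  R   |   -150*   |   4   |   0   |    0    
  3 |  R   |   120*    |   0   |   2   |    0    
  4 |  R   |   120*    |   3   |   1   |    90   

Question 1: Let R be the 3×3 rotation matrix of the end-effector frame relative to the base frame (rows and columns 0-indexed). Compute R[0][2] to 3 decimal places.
End-effector z-axis (col 2 of R) = (-0.5000,0.8660,0.0000)
R[0][2] = -0.5000

-0.500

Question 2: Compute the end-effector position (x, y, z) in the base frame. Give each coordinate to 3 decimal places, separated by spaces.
after link 1: o_1 = (-1.5000, 2.5981, 0.0000)
after link 2: o_2 = (-1.5000, 2.5981, 4.0000)
after link 3: o_3 = (-1.5000, 4.5981, 4.0000)
after link 4: o_4 = (-2.3660, 4.0981, 7.0000)

-2.366 4.098 7.000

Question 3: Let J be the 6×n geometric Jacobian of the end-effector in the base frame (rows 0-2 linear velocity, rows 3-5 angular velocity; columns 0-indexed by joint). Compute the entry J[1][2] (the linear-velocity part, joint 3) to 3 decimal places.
axis z_2 = (0.0000,0.0000,1.0000); lever o_n−o_2 = (-0.8660,1.5000,3.0000)
cross product → J_v[:, 2] = (-1.5000,-0.8660,0.0000)
J_ω[:, 2] = z_2
entry J[1][2] = -0.8660

-0.866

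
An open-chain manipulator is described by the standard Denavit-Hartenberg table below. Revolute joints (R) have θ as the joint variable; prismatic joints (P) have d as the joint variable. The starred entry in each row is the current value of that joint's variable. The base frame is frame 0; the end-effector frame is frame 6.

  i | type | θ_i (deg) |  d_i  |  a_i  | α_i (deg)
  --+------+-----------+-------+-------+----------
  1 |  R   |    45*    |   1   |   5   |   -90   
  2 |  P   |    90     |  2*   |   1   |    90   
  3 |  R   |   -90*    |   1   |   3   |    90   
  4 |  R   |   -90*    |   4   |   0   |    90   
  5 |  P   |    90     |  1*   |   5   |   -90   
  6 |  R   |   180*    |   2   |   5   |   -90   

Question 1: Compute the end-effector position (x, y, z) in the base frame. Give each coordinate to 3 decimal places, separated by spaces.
5.657 5.657 4.000

after link 1: o_1 = (3.5355, 3.5355, 1.0000)
after link 2: o_2 = (2.1213, 4.9497, 0.0000)
after link 3: o_3 = (4.9497, 3.5355, -0.0000)
after link 4: o_4 = (4.9497, 3.5355, 4.0000)
after link 5: o_5 = (4.2426, 4.2426, 9.0000)
after link 6: o_6 = (5.6569, 5.6569, 4.0000)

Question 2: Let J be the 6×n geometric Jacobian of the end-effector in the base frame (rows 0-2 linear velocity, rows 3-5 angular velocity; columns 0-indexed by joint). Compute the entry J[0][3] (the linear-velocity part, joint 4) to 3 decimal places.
-2.121

axis z_3 = (0.0000,-0.0000,1.0000); lever o_n−o_3 = (0.7071,2.1213,4.0000)
cross product → J_v[:, 3] = (-2.1213,0.7071,0.0000)
J_ω[:, 3] = z_3
entry J[0][3] = -2.1213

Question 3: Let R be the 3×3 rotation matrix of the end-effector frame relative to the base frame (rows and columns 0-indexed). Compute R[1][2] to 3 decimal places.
0.707

End-effector z-axis (col 2 of R) = (-0.7071,0.7071,0.0000)
R[1][2] = 0.7071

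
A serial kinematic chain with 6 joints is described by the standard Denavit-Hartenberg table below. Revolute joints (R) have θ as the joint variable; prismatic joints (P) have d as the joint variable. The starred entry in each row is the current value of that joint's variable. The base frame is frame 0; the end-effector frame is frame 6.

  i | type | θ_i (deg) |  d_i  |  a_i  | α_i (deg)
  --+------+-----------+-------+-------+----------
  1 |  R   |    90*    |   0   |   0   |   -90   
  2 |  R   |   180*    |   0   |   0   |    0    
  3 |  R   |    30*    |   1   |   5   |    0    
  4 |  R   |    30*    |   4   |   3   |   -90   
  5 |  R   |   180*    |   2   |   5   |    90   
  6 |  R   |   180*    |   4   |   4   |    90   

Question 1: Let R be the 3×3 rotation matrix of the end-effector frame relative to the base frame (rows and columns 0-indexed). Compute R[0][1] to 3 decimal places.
1.000

End-effector y-axis (col 1 of R) = (1.0000,-0.0000,0.0000)
R[0][1] = 1.0000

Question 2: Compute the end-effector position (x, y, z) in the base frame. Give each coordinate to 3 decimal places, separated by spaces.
-1.000 -3.598 5.232

after link 1: o_1 = (0.0000, 0.0000, 0.0000)
after link 2: o_2 = (0.0000, 0.0000, 0.0000)
after link 3: o_3 = (-1.0000, -4.3301, 2.5000)
after link 4: o_4 = (-5.0000, -5.8301, 5.0981)
after link 5: o_5 = (-5.0000, -1.5981, 1.7679)
after link 6: o_6 = (-1.0000, -3.5981, 5.2321)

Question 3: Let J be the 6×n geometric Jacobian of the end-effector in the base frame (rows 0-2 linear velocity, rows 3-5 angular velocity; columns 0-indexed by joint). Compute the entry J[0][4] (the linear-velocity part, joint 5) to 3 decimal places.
-1.000

axis z_4 = (0.0000,0.8660,0.5000); lever o_n−o_4 = (4.0000,2.2321,0.1340)
cross product → J_v[:, 4] = (-1.0000,2.0000,-3.4641)
J_ω[:, 4] = z_4
entry J[0][4] = -1.0000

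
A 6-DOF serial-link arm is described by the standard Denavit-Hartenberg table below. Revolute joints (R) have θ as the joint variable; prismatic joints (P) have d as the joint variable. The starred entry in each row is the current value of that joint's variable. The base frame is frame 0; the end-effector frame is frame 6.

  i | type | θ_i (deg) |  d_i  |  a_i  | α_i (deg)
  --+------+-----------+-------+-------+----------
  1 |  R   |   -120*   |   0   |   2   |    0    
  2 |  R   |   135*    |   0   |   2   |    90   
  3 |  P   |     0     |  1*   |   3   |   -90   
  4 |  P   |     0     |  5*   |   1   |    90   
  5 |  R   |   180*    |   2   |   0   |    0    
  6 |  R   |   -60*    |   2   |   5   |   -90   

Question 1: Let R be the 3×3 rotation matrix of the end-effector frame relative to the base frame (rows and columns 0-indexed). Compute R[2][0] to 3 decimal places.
End-effector x-axis (col 0 of R) = (-0.4830,-0.1294,0.8660)
R[2][0] = 0.8660

0.866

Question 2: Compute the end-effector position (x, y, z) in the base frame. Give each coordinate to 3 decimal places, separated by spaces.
3.675 -5.656 9.330

after link 1: o_1 = (-1.0000, -1.7321, 0.0000)
after link 2: o_2 = (0.9319, -1.2144, 0.0000)
after link 3: o_3 = (4.0884, -1.4039, 0.0000)
after link 4: o_4 = (5.0544, -1.1451, 5.0000)
after link 5: o_5 = (5.5720, -3.0769, 5.0000)
after link 6: o_6 = (3.6748, -5.6558, 9.3301)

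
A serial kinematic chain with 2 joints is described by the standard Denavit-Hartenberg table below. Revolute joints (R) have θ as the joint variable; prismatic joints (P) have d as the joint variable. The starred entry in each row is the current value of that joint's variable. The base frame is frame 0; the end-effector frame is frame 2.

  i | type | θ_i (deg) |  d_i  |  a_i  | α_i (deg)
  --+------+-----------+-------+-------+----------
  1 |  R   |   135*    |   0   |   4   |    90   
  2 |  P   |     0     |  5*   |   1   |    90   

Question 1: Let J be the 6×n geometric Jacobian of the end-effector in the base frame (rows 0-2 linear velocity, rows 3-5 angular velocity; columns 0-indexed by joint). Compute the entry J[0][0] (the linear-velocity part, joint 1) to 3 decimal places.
-7.071

axis z_0 = ẑ; lever o_n−o_0 = (0.0000,7.0711,0.0000)
cross product → J_v[:, 0] = (-7.0711,0.0000,0.0000)
J_ω[:, 0] = z_0
entry J[0][0] = -7.0711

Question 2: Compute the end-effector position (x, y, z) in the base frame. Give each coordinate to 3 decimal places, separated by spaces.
0.000 7.071 0.000

after link 1: o_1 = (-2.8284, 2.8284, 0.0000)
after link 2: o_2 = (0.0000, 7.0711, 0.0000)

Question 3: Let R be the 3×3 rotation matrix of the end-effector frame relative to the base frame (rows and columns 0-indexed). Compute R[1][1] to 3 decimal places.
End-effector y-axis (col 1 of R) = (0.7071,0.7071,0.0000)
R[1][1] = 0.7071

0.707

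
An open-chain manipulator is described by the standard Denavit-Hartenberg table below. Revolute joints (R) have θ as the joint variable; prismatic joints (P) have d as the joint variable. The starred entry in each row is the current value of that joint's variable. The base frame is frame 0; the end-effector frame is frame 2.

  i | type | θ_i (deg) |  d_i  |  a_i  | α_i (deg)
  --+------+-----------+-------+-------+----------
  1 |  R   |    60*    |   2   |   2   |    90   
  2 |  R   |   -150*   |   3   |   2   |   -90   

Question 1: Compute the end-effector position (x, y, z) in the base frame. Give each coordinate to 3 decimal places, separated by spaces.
2.732 -1.268 1.000

after link 1: o_1 = (1.0000, 1.7321, 2.0000)
after link 2: o_2 = (2.7321, -1.2679, 1.0000)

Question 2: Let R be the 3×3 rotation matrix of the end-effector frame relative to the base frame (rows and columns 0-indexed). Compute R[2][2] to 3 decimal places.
-0.866

End-effector z-axis (col 2 of R) = (0.2500,0.4330,-0.8660)
R[2][2] = -0.8660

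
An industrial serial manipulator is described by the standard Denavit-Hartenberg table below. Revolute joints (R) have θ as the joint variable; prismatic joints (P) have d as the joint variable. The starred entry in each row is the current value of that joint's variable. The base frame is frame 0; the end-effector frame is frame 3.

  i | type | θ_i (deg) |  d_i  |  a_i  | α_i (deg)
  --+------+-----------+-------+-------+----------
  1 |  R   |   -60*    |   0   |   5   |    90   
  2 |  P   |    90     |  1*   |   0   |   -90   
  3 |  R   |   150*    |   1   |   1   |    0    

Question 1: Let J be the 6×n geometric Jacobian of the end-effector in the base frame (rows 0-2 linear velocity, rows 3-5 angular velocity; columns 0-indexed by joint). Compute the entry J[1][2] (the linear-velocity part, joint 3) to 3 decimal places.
axis z_2 = (-0.5000,0.8660,0.0000); lever o_n−o_2 = (-0.0670,1.1160,-0.8660)
cross product → J_v[:, 2] = (-0.7500,-0.4330,-0.5000)
J_ω[:, 2] = z_2
entry J[1][2] = -0.4330

-0.433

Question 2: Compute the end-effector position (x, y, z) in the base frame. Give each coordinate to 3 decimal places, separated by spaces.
1.567 -3.714 -0.866

after link 1: o_1 = (2.5000, -4.3301, 0.0000)
after link 2: o_2 = (1.6340, -4.8301, 0.0000)
after link 3: o_3 = (1.5670, -3.7141, -0.8660)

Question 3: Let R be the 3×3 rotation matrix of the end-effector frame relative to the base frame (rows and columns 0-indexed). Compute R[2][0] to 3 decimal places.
End-effector x-axis (col 0 of R) = (0.4330,0.2500,-0.8660)
R[2][0] = -0.8660

-0.866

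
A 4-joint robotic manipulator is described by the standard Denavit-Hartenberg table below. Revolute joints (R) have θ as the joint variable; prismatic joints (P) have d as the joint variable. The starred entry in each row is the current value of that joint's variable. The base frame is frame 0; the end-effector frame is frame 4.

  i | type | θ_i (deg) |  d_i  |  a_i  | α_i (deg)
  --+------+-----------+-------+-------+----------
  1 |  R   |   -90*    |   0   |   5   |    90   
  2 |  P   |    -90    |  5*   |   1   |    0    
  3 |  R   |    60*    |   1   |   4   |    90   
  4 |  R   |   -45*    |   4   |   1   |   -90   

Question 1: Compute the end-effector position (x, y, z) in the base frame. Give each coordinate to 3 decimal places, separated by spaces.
-5.293 -7.076 -6.818

after link 1: o_1 = (0.0000, -5.0000, 0.0000)
after link 2: o_2 = (-5.0000, -5.0000, -1.0000)
after link 3: o_3 = (-6.0000, -8.4641, -3.0000)
after link 4: o_4 = (-5.2929, -7.0765, -6.8177)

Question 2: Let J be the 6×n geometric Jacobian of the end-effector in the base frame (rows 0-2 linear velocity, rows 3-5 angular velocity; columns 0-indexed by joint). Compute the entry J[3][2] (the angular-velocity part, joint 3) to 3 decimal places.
axis z_2 = (-1.0000,-0.0000,0.0000); lever o_n−o_2 = (-0.2929,-2.0765,-5.8177)
cross product → J_v[:, 2] = (0.0000,-5.8177,2.0765)
J_ω[:, 2] = z_2
entry J[3][2] = -1.0000

-1.000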